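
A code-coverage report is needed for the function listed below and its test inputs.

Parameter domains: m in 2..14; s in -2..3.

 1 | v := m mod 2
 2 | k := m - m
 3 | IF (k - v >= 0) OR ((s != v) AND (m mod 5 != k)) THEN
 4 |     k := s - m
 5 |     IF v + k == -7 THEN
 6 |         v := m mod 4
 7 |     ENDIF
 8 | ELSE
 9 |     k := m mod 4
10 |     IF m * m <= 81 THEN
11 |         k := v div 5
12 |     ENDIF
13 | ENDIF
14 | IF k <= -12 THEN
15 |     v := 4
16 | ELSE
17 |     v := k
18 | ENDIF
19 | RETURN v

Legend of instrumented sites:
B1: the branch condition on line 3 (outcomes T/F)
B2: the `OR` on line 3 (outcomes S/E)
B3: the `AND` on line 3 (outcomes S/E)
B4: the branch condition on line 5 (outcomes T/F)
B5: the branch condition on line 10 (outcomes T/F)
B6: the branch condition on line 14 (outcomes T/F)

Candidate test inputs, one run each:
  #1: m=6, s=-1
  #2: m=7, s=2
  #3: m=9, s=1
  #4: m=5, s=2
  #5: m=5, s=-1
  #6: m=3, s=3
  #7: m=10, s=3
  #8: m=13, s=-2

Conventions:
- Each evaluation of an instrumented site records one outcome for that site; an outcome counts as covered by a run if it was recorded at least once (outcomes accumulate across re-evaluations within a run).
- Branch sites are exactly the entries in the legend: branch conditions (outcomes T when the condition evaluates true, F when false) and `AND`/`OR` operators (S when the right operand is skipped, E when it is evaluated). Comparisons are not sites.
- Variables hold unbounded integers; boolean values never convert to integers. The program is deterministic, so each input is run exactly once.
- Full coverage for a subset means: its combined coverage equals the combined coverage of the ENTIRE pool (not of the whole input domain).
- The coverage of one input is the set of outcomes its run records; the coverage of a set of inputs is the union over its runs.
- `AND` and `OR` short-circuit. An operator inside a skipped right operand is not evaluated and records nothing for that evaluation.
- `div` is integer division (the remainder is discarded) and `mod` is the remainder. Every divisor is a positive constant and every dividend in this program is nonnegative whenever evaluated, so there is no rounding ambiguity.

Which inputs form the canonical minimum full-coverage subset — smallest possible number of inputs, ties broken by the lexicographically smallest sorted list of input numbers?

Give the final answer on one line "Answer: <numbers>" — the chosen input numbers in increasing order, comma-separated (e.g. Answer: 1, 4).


#1 (m=6, s=-1) -> B2->S, B1->T, B4->T, B6->F; covered: B1=T, B2=S, B4=T, B6=F
#2 (m=7, s=2) -> B2->E, B3->E, B1->T, B4->F, B6->F; covered: B1=T, B2=E, B3=E, B4=F, B6=F
#3 (m=9, s=1) -> B2->E, B3->S, B1->F, B5->T, B6->F; covered: B1=F, B2=E, B3=S, B5=T, B6=F
#4 (m=5, s=2) -> B2->E, B3->E, B1->F, B5->T, B6->F; covered: B1=F, B2=E, B3=E, B5=T, B6=F
#5 (m=5, s=-1) -> B2->E, B3->E, B1->F, B5->T, B6->F; covered: B1=F, B2=E, B3=E, B5=T, B6=F
#6 (m=3, s=3) -> B2->E, B3->E, B1->T, B4->F, B6->F; covered: B1=T, B2=E, B3=E, B4=F, B6=F
#7 (m=10, s=3) -> B2->S, B1->T, B4->T, B6->F; covered: B1=T, B2=S, B4=T, B6=F
#8 (m=13, s=-2) -> B2->E, B3->E, B1->T, B4->F, B6->T; covered: B1=T, B2=E, B3=E, B4=F, B6=T
together the pool reaches 11 outcomes: B1=T, B1=F, B2=S, B2=E, B3=S, B3=E, B4=T, B4=F, B5=T, B6=T, B6=F
checked all size-1 subsets: none covers 11 outcomes (max 5/11)
checked all size-2 subsets: none covers 11 outcomes (max 9/11)
the canonical winner is {1, 3, 8}: size 3, full 11-outcome coverage, earliest index list among size-3 covers
Answer: 1, 3, 8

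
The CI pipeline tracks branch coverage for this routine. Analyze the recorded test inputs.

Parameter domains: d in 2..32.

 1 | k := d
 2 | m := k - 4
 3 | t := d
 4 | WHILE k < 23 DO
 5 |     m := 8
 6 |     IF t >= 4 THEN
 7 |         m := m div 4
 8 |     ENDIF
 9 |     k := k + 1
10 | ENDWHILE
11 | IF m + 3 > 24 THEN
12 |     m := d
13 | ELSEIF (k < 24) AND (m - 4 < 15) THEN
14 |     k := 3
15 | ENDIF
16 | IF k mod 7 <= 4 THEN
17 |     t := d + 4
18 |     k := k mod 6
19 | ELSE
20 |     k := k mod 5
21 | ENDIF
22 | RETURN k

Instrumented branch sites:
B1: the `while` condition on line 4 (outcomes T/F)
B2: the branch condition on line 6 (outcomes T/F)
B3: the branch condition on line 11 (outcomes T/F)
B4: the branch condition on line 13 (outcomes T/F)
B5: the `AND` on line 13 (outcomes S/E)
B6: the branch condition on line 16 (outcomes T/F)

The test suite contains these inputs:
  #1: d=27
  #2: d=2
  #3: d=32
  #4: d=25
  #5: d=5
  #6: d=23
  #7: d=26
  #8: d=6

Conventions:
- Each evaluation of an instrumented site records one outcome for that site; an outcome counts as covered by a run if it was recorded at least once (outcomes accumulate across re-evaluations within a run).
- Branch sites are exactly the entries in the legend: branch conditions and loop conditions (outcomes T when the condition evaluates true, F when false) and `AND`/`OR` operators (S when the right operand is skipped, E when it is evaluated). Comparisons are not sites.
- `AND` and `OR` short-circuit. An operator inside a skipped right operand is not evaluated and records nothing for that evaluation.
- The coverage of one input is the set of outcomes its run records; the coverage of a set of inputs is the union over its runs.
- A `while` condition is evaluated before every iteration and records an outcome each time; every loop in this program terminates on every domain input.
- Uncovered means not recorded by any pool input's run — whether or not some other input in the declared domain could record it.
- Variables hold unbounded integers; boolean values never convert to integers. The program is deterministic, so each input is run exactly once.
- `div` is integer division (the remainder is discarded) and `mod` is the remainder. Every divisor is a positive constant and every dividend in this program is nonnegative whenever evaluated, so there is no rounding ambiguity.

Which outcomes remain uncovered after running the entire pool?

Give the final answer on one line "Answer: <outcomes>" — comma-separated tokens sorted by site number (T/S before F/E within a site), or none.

input #1, d=27: events B1->F, B3->T, B6->F; outcomes B1=F, B3=T, B6=F
input #2, d=2: events B1->T, B2->F, B1->T, B2->F, B1->T, B2->F, B1->T, B2->F, B1->T, B2->F, B1->T, B2->F, B1->T, B2->F, ...; outcomes B1=T, B1=F, B2=F, B3=F, B4=T, B5=E, B6=T
input #3, d=32: events B1->F, B3->T, B6->T; outcomes B1=F, B3=T, B6=T
input #4, d=25: events B1->F, B3->F, B5->S, B4->F, B6->T; outcomes B1=F, B3=F, B4=F, B5=S, B6=T
input #5, d=5: events B1->T, B2->T, B1->T, B2->T, B1->T, B2->T, B1->T, B2->T, B1->T, B2->T, B1->T, B2->T, B1->T, B2->T, ...; outcomes B1=T, B1=F, B2=T, B3=F, B4=T, B5=E, B6=T
input #6, d=23: events B1->F, B3->F, B5->E, B4->F, B6->T; outcomes B1=F, B3=F, B4=F, B5=E, B6=T
input #7, d=26: events B1->F, B3->T, B6->F; outcomes B1=F, B3=T, B6=F
input #8, d=6: events B1->T, B2->T, B1->T, B2->T, B1->T, B2->T, B1->T, B2->T, B1->T, B2->T, B1->T, B2->T, B1->T, B2->T, ...; outcomes B1=T, B1=F, B2=T, B3=F, B4=T, B5=E, B6=T
union over the pool: B1=T, B1=F, B2=T, B2=F, B3=T, B3=F, B4=T, B4=F, B5=S, B5=E, B6=T, B6=F
uncovered (0 of 12): none

Answer: none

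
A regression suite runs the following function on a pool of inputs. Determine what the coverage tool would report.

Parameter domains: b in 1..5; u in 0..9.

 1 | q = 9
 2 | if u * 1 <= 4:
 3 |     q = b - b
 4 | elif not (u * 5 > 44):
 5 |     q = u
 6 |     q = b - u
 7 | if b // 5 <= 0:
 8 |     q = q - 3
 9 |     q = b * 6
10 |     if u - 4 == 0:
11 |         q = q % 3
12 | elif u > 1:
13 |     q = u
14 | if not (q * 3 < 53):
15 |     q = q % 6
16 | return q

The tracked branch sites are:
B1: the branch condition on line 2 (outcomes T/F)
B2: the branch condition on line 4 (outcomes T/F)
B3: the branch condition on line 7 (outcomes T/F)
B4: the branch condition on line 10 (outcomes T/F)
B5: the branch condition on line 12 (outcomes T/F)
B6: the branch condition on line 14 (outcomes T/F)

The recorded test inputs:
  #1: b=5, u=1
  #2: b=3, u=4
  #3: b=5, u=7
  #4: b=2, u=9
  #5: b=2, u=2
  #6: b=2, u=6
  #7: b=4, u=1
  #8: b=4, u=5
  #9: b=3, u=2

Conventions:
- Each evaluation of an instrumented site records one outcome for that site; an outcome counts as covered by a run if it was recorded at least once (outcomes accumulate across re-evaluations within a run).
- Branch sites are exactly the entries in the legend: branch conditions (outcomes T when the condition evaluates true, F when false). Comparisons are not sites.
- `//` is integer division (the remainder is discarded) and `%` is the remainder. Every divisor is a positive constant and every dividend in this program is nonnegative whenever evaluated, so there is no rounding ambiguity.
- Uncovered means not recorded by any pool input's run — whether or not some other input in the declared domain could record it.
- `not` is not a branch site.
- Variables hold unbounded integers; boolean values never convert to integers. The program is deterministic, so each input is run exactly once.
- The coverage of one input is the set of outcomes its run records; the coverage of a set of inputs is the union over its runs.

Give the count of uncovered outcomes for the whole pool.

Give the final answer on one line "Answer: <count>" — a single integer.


run #1 (b=5, u=1) runs B1->T, B3->F, B5->F, B6->F; records B1=T, B3=F, B5=F, B6=F
run #2 (b=3, u=4) runs B1->T, B3->T, B4->T, B6->F; records B1=T, B3=T, B4=T, B6=F
run #3 (b=5, u=7) runs B1->F, B2->T, B3->F, B5->T, B6->F; records B1=F, B2=T, B3=F, B5=T, B6=F
run #4 (b=2, u=9) runs B1->F, B2->F, B3->T, B4->F, B6->F; records B1=F, B2=F, B3=T, B4=F, B6=F
run #5 (b=2, u=2) runs B1->T, B3->T, B4->F, B6->F; records B1=T, B3=T, B4=F, B6=F
run #6 (b=2, u=6) runs B1->F, B2->T, B3->T, B4->F, B6->F; records B1=F, B2=T, B3=T, B4=F, B6=F
run #7 (b=4, u=1) runs B1->T, B3->T, B4->F, B6->T; records B1=T, B3=T, B4=F, B6=T
run #8 (b=4, u=5) runs B1->F, B2->T, B3->T, B4->F, B6->T; records B1=F, B2=T, B3=T, B4=F, B6=T
run #9 (b=3, u=2) runs B1->T, B3->T, B4->F, B6->T; records B1=T, B3=T, B4=F, B6=T
union over the pool: B1=T, B1=F, B2=T, B2=F, B3=T, B3=F, B4=T, B4=F, B5=T, B5=F, B6=T, B6=F
uncovered (0 of 12): none
Answer: 0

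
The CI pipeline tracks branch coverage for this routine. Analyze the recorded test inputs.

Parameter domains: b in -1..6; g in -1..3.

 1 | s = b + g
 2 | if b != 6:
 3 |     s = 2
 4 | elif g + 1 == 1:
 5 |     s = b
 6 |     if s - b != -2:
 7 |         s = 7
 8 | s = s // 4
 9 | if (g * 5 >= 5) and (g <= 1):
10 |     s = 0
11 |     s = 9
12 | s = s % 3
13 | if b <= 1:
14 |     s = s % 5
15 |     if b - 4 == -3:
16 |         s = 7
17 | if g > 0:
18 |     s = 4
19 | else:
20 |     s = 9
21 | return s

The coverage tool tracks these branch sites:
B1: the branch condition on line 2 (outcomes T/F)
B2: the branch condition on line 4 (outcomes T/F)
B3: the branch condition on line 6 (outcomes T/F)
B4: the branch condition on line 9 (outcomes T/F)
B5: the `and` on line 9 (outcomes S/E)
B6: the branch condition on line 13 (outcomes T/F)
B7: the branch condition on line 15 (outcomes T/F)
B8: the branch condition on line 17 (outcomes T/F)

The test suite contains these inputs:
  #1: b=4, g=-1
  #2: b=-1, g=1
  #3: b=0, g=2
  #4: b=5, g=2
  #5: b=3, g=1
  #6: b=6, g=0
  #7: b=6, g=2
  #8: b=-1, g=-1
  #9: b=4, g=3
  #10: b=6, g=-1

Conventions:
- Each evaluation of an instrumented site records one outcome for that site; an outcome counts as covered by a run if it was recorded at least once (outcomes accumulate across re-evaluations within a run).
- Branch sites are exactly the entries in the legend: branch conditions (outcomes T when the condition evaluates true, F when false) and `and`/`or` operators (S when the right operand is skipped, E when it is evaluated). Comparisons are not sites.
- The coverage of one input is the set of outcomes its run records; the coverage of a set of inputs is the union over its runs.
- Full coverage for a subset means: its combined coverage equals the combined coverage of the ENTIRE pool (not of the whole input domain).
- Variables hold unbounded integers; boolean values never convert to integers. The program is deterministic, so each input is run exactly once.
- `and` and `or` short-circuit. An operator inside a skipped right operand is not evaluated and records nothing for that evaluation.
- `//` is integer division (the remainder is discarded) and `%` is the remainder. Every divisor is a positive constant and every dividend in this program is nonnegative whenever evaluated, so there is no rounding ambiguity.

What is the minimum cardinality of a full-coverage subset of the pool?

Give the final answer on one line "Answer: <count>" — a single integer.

#1 (b=4, g=-1) -> B1->T, B5->S, B4->F, B6->F, B8->F; covered: B1=T, B4=F, B5=S, B6=F, B8=F
#2 (b=-1, g=1) -> B1->T, B5->E, B4->T, B6->T, B7->F, B8->T; covered: B1=T, B4=T, B5=E, B6=T, B7=F, B8=T
#3 (b=0, g=2) -> B1->T, B5->E, B4->F, B6->T, B7->F, B8->T; covered: B1=T, B4=F, B5=E, B6=T, B7=F, B8=T
#4 (b=5, g=2) -> B1->T, B5->E, B4->F, B6->F, B8->T; covered: B1=T, B4=F, B5=E, B6=F, B8=T
#5 (b=3, g=1) -> B1->T, B5->E, B4->T, B6->F, B8->T; covered: B1=T, B4=T, B5=E, B6=F, B8=T
#6 (b=6, g=0) -> B1->F, B2->T, B3->T, B5->S, B4->F, B6->F, B8->F; covered: B1=F, B2=T, B3=T, B4=F, B5=S, B6=F, B8=F
#7 (b=6, g=2) -> B1->F, B2->F, B5->E, B4->F, B6->F, B8->T; covered: B1=F, B2=F, B4=F, B5=E, B6=F, B8=T
#8 (b=-1, g=-1) -> B1->T, B5->S, B4->F, B6->T, B7->F, B8->F; covered: B1=T, B4=F, B5=S, B6=T, B7=F, B8=F
#9 (b=4, g=3) -> B1->T, B5->E, B4->F, B6->F, B8->T; covered: B1=T, B4=F, B5=E, B6=F, B8=T
#10 (b=6, g=-1) -> B1->F, B2->F, B5->S, B4->F, B6->F, B8->F; covered: B1=F, B2=F, B4=F, B5=S, B6=F, B8=F
pool-wide coverage (14 outcomes): B1=T, B1=F, B2=T, B2=F, B3=T, B4=T, B4=F, B5=S, B5=E, B6=T, B6=F, B7=F, B8=T, B8=F
every size-1 subset falls short of the 14 outcomes (best: 7/14)
every size-2 subset falls short of the 14 outcomes (best: 13/14)
the canonical winner is {2, 6, 7}: size 3, full 14-outcome coverage, earliest index list among size-3 covers

Answer: 3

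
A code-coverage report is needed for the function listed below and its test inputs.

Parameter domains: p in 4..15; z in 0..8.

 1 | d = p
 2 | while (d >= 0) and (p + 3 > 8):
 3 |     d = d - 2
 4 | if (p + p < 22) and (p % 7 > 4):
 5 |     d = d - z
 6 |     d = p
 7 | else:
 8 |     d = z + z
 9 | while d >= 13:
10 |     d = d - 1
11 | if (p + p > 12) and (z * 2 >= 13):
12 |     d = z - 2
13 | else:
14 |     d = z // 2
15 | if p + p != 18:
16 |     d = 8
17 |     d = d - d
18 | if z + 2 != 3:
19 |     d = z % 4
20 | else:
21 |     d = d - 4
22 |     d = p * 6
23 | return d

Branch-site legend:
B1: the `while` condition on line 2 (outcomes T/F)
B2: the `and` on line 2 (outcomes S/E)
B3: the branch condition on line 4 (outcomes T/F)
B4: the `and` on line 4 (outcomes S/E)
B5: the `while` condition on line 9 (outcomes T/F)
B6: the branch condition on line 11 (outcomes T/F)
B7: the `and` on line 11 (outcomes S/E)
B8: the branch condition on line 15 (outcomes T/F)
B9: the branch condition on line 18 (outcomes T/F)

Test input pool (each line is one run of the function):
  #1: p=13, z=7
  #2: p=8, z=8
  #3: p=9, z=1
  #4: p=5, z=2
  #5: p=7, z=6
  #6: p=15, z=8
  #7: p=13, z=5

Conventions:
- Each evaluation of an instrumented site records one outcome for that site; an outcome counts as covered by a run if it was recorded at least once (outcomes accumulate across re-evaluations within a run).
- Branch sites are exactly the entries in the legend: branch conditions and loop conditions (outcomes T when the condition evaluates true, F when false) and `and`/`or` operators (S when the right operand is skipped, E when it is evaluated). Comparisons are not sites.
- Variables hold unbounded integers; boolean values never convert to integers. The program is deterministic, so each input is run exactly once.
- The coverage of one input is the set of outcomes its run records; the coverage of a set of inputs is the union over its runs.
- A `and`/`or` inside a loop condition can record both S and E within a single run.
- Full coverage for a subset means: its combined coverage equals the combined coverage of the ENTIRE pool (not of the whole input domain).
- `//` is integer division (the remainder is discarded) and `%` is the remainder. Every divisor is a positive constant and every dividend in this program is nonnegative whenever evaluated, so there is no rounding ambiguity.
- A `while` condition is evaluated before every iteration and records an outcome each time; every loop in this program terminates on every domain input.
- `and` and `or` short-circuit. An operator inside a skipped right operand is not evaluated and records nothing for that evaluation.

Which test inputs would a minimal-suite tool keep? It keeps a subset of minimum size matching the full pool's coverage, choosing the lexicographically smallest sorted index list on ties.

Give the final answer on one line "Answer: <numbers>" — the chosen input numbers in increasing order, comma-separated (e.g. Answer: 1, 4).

test 1 (p=13, z=7) fires B2->E, B1->T, B2->E, B1->T, B2->E, B1->T, B2->E, B1->T, B2->E, B1->T, B2->E, B1->T, B2->E, B1->T, ...; hits B1=T, B1=F, B2=S, B2=E, B3=F, B4=S, B5=T, B5=F, B6=T, B7=E, B8=T, B9=T
test 2 (p=8, z=8) fires B2->E, B1->T, B2->E, B1->T, B2->E, B1->T, B2->E, B1->T, B2->E, B1->T, B2->S, B1->F, B4->E, B3->F, ...; hits B1=T, B1=F, B2=S, B2=E, B3=F, B4=E, B5=T, B5=F, B6=T, B7=E, B8=T, B9=T
test 3 (p=9, z=1) fires B2->E, B1->T, B2->E, B1->T, B2->E, B1->T, B2->E, B1->T, B2->E, B1->T, B2->S, B1->F, B4->E, B3->F, ...; hits B1=T, B1=F, B2=S, B2=E, B3=F, B4=E, B5=F, B6=F, B7=E, B8=F, B9=F
test 4 (p=5, z=2) fires B2->E, B1->F, B4->E, B3->T, B5->F, B7->S, B6->F, B8->T, B9->T; hits B1=F, B2=E, B3=T, B4=E, B5=F, B6=F, B7=S, B8=T, B9=T
test 5 (p=7, z=6) fires B2->E, B1->T, B2->E, B1->T, B2->E, B1->T, B2->E, B1->T, B2->S, B1->F, B4->E, B3->F, B5->F, B7->E, ...; hits B1=T, B1=F, B2=S, B2=E, B3=F, B4=E, B5=F, B6=F, B7=E, B8=T, B9=T
test 6 (p=15, z=8) fires B2->E, B1->T, B2->E, B1->T, B2->E, B1->T, B2->E, B1->T, B2->E, B1->T, B2->E, B1->T, B2->E, B1->T, ...; hits B1=T, B1=F, B2=S, B2=E, B3=F, B4=S, B5=T, B5=F, B6=T, B7=E, B8=T, B9=T
test 7 (p=13, z=5) fires B2->E, B1->T, B2->E, B1->T, B2->E, B1->T, B2->E, B1->T, B2->E, B1->T, B2->E, B1->T, B2->E, B1->T, ...; hits B1=T, B1=F, B2=S, B2=E, B3=F, B4=S, B5=F, B6=F, B7=E, B8=T, B9=T
pool-wide coverage (18 outcomes): B1=T, B1=F, B2=S, B2=E, B3=T, B3=F, B4=S, B4=E, B5=T, B5=F, B6=T, B6=F, B7=S, B7=E, B8=T, B8=F, B9=T, B9=F
size 1 is not enough: best union over all size-1 subsets is 12/18
size 2 is not enough: best union over all size-2 subsets is 16/18
at size 3, {1, 3, 4} reaches all 18 outcomes; every lexicographically earlier size-3 subset fails

Answer: 1, 3, 4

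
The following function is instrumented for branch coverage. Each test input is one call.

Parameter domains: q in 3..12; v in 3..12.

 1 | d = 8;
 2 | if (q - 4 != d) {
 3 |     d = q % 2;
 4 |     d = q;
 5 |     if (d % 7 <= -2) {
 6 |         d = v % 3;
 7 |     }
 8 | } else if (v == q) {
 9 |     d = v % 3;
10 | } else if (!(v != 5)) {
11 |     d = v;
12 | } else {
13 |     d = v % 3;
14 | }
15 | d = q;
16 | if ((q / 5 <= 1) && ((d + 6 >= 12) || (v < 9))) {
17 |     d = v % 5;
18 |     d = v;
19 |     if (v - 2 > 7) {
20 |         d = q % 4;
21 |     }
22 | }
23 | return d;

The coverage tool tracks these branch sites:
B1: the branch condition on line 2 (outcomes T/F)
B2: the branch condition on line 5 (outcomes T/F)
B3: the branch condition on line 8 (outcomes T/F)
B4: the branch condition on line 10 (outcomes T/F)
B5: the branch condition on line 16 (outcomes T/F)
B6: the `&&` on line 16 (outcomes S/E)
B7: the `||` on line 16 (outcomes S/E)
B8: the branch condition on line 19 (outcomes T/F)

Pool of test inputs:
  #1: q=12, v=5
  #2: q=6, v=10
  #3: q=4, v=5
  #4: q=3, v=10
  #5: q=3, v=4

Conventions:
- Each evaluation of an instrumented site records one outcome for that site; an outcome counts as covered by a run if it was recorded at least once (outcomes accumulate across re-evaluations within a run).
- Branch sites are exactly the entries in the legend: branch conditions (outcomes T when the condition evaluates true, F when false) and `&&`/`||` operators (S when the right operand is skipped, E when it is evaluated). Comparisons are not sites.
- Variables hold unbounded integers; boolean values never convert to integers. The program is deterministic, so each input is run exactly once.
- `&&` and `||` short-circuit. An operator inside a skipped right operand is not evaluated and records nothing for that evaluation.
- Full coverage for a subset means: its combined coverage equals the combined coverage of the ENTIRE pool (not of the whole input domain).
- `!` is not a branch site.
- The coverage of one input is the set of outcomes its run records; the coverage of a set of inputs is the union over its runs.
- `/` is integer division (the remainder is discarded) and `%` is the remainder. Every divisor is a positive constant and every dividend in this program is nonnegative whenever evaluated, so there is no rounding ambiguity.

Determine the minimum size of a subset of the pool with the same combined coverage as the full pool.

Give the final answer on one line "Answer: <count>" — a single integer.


#1 (q=12, v=5) -> B1->F, B3->F, B4->T, B6->S, B5->F; covered: B1=F, B3=F, B4=T, B5=F, B6=S
#2 (q=6, v=10) -> B1->T, B2->F, B6->E, B7->S, B5->T, B8->T; covered: B1=T, B2=F, B5=T, B6=E, B7=S, B8=T
#3 (q=4, v=5) -> B1->T, B2->F, B6->E, B7->E, B5->T, B8->F; covered: B1=T, B2=F, B5=T, B6=E, B7=E, B8=F
#4 (q=3, v=10) -> B1->T, B2->F, B6->E, B7->E, B5->F; covered: B1=T, B2=F, B5=F, B6=E, B7=E
#5 (q=3, v=4) -> B1->T, B2->F, B6->E, B7->E, B5->T, B8->F; covered: B1=T, B2=F, B5=T, B6=E, B7=E, B8=F
the full pool covers 13 outcomes: B1=T, B1=F, B2=F, B3=F, B4=T, B5=T, B5=F, B6=S, B6=E, B7=S, B7=E, B8=T, B8=F
every size-1 subset falls short of the 13 outcomes (best: 6/13)
every size-2 subset falls short of the 13 outcomes (best: 11/13)
size 3: inputs {1, 2, 3} cover all 13 outcomes, and no lexicographically smaller subset of this size does
Answer: 3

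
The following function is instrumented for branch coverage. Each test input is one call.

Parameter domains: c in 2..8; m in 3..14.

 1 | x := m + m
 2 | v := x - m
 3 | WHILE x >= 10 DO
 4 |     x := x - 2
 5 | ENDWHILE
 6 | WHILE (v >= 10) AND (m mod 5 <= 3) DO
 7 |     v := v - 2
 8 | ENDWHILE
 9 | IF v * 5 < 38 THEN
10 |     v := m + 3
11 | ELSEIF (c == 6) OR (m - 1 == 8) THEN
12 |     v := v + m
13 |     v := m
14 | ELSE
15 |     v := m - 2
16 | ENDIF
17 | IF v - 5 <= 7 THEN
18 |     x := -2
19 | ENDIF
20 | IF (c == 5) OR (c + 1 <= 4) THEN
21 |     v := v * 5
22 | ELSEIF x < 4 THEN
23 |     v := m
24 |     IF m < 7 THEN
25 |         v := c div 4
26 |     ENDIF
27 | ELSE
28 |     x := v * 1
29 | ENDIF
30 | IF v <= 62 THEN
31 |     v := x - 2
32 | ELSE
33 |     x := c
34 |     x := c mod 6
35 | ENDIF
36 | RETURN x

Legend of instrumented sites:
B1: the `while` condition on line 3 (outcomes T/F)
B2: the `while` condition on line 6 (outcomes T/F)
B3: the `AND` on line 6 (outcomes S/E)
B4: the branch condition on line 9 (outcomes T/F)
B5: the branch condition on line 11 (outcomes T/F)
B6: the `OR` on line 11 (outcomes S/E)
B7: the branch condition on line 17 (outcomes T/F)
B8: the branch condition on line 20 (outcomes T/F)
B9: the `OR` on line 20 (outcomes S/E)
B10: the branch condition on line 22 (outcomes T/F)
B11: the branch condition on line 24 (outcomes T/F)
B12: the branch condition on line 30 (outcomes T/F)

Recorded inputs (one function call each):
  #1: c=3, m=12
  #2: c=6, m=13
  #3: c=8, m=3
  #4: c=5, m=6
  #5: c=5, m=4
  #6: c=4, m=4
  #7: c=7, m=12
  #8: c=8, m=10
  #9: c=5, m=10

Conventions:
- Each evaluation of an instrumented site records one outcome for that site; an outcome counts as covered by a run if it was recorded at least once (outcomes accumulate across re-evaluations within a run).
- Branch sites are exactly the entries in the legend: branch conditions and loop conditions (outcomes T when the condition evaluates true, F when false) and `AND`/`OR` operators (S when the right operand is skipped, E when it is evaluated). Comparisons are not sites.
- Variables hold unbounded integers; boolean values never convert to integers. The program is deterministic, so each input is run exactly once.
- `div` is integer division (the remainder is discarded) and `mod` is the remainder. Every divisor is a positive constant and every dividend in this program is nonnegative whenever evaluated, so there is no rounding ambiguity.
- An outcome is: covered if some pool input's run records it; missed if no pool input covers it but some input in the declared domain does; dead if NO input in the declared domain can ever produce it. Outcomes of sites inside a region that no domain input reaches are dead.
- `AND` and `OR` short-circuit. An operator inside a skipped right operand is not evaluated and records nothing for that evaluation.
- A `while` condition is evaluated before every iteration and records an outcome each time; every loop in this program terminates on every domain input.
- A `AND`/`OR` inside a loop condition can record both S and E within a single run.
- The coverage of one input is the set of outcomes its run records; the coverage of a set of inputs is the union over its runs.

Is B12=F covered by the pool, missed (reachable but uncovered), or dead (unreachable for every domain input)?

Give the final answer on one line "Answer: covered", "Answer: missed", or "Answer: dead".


no pool input records B12=F
checking all 84 inputs in the declared domain: B12=F is never recorded -> dead
Answer: dead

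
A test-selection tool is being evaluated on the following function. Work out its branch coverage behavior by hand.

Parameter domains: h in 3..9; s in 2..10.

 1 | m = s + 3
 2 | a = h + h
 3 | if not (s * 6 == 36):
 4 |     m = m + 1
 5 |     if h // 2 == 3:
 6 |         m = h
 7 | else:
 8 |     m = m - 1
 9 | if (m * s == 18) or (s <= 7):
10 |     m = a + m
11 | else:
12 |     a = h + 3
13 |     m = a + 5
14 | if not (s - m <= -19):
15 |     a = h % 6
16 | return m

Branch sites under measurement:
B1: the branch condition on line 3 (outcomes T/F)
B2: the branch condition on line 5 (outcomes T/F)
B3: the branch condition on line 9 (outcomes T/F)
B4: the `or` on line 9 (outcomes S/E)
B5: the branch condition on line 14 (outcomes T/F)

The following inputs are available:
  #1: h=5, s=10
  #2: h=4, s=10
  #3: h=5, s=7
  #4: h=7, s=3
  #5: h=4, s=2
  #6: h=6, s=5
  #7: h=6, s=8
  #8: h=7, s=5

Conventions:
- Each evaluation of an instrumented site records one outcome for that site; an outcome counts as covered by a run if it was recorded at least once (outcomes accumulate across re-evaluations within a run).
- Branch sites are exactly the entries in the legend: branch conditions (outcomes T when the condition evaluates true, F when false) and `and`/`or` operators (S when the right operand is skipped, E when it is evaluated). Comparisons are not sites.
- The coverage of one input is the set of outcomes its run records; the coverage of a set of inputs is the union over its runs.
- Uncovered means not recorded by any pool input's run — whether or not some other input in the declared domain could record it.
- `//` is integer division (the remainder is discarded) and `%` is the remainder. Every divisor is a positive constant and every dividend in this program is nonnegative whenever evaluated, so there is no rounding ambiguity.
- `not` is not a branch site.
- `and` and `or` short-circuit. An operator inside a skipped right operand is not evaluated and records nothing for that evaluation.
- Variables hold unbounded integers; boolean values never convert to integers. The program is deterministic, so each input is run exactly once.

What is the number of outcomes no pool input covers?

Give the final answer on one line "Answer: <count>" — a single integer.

run #1 (h=5, s=10) runs B1->T, B2->F, B4->E, B3->F, B5->T; records B1=T, B2=F, B3=F, B4=E, B5=T
run #2 (h=4, s=10) runs B1->T, B2->F, B4->E, B3->F, B5->T; records B1=T, B2=F, B3=F, B4=E, B5=T
run #3 (h=5, s=7) runs B1->T, B2->F, B4->E, B3->T, B5->T; records B1=T, B2=F, B3=T, B4=E, B5=T
run #4 (h=7, s=3) runs B1->T, B2->T, B4->E, B3->T, B5->T; records B1=T, B2=T, B3=T, B4=E, B5=T
run #5 (h=4, s=2) runs B1->T, B2->F, B4->E, B3->T, B5->T; records B1=T, B2=F, B3=T, B4=E, B5=T
run #6 (h=6, s=5) runs B1->T, B2->T, B4->E, B3->T, B5->T; records B1=T, B2=T, B3=T, B4=E, B5=T
run #7 (h=6, s=8) runs B1->T, B2->T, B4->E, B3->F, B5->T; records B1=T, B2=T, B3=F, B4=E, B5=T
run #8 (h=7, s=5) runs B1->T, B2->T, B4->E, B3->T, B5->T; records B1=T, B2=T, B3=T, B4=E, B5=T
union over the pool: B1=T, B2=T, B2=F, B3=T, B3=F, B4=E, B5=T
uncovered (3 of 10): B1=F, B4=S, B5=F

Answer: 3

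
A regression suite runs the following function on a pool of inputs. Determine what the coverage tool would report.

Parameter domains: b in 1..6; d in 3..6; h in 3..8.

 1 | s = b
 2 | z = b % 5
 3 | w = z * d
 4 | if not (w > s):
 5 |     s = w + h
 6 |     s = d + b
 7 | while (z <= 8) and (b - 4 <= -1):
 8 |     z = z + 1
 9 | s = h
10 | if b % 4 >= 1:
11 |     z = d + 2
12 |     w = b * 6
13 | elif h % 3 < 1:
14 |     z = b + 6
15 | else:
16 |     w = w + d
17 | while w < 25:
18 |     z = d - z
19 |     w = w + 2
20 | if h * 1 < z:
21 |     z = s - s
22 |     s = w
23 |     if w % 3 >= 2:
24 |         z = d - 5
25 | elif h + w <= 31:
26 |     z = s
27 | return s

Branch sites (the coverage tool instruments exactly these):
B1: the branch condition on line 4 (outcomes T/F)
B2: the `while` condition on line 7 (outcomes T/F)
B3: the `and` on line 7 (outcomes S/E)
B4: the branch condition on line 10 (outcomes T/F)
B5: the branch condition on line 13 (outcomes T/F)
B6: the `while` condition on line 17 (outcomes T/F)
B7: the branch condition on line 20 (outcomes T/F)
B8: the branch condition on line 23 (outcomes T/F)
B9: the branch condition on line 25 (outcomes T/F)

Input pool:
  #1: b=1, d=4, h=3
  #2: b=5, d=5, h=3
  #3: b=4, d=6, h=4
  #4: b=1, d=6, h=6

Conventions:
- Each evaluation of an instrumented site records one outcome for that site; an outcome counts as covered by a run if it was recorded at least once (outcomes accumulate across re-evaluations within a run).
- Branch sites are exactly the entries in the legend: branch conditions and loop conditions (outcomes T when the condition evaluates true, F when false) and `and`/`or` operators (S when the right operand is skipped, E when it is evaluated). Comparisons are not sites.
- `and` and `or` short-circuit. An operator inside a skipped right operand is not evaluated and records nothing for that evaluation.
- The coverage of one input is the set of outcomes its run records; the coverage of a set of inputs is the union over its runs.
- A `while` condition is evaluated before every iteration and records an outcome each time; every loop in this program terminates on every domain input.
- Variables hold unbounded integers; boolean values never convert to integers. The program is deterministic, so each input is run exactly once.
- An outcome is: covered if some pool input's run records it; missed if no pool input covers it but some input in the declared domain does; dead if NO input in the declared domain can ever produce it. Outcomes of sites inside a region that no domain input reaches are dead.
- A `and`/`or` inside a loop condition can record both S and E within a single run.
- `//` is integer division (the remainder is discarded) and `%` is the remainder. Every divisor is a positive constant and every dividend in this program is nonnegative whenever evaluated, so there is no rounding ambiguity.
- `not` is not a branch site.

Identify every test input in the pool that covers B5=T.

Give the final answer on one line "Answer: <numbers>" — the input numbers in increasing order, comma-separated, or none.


input #1 (b=1, d=4, h=3): never hits B5=T
input #2 (b=5, d=5, h=3): never hits B5=T
input #3 (b=4, d=6, h=4): never hits B5=T
input #4 (b=1, d=6, h=6): never hits B5=T
Answer: none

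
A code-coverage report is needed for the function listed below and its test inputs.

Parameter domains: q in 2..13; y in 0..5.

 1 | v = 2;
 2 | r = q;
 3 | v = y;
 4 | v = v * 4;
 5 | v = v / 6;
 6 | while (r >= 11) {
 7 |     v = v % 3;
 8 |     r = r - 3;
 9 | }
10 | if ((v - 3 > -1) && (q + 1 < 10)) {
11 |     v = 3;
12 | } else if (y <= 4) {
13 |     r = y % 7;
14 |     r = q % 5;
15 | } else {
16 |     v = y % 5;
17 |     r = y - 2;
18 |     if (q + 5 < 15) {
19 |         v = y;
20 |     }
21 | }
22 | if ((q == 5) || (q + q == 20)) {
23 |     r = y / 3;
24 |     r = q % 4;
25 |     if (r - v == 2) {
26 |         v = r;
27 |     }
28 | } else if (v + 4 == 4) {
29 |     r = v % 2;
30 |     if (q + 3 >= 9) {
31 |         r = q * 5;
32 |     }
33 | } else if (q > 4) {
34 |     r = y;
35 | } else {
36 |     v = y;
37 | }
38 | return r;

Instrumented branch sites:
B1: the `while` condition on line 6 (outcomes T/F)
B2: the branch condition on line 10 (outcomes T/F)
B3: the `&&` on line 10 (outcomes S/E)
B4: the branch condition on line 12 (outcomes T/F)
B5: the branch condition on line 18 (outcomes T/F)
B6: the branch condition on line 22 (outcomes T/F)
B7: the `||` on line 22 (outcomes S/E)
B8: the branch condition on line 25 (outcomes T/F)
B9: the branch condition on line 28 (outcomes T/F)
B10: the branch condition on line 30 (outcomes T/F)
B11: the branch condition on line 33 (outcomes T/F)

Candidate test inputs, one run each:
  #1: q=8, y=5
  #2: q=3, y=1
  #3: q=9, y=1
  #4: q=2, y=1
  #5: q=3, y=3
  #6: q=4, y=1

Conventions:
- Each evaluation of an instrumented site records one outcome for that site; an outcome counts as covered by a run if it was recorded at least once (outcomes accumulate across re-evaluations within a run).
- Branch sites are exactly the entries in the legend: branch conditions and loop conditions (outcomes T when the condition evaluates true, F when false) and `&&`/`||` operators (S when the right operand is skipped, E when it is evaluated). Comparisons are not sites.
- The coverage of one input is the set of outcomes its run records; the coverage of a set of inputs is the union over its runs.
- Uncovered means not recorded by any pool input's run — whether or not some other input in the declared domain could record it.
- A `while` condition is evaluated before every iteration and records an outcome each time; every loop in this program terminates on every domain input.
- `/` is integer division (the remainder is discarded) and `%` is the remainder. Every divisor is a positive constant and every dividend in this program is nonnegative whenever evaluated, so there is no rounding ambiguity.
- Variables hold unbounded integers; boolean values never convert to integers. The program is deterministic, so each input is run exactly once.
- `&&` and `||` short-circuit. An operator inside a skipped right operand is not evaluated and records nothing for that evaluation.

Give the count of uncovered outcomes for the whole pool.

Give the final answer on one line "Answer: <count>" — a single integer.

input #1, q=8, y=5: events B1->F, B3->E, B2->T, B7->E, B6->F, B9->F, B11->T; outcomes B1=F, B2=T, B3=E, B6=F, B7=E, B9=F, B11=T
input #2, q=3, y=1: events B1->F, B3->S, B2->F, B4->T, B7->E, B6->F, B9->T, B10->F; outcomes B1=F, B2=F, B3=S, B4=T, B6=F, B7=E, B9=T, B10=F
input #3, q=9, y=1: events B1->F, B3->S, B2->F, B4->T, B7->E, B6->F, B9->T, B10->T; outcomes B1=F, B2=F, B3=S, B4=T, B6=F, B7=E, B9=T, B10=T
input #4, q=2, y=1: events B1->F, B3->S, B2->F, B4->T, B7->E, B6->F, B9->T, B10->F; outcomes B1=F, B2=F, B3=S, B4=T, B6=F, B7=E, B9=T, B10=F
input #5, q=3, y=3: events B1->F, B3->S, B2->F, B4->T, B7->E, B6->F, B9->F, B11->F; outcomes B1=F, B2=F, B3=S, B4=T, B6=F, B7=E, B9=F, B11=F
input #6, q=4, y=1: events B1->F, B3->S, B2->F, B4->T, B7->E, B6->F, B9->T, B10->F; outcomes B1=F, B2=F, B3=S, B4=T, B6=F, B7=E, B9=T, B10=F
union over the pool: B1=F, B2=T, B2=F, B3=S, B3=E, B4=T, B6=F, B7=E, B9=T, B9=F, B10=T, B10=F, B11=T, B11=F
uncovered (8 of 22): B1=T, B4=F, B5=T, B5=F, B6=T, B7=S, B8=T, B8=F

Answer: 8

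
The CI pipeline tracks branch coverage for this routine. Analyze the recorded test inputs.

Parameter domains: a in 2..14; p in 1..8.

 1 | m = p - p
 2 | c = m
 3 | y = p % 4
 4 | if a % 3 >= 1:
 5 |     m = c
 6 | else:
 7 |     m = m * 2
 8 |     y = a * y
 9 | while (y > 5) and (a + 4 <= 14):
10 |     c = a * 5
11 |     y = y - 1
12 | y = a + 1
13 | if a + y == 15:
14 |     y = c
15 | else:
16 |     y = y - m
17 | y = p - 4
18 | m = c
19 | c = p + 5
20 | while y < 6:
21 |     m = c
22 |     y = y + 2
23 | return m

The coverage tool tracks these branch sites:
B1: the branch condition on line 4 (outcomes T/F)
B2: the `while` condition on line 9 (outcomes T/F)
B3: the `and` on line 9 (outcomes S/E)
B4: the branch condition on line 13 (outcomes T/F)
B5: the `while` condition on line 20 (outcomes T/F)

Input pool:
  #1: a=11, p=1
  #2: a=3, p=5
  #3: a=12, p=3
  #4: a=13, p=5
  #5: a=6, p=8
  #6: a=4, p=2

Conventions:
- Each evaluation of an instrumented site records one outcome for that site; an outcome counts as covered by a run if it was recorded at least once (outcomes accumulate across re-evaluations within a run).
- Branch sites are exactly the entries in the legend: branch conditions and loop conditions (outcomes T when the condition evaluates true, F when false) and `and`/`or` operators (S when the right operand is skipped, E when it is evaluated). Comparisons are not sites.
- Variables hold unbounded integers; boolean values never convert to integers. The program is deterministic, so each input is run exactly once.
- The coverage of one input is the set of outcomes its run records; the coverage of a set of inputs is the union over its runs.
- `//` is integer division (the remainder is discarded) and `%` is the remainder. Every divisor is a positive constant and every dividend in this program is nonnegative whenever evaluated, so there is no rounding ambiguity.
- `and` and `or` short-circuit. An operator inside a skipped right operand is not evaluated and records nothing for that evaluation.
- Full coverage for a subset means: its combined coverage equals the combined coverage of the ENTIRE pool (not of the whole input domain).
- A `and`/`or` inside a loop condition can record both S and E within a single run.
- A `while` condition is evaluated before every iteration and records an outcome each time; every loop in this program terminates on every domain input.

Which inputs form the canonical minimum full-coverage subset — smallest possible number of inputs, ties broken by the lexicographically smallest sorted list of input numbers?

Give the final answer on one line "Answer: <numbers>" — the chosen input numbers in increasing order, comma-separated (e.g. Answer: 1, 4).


input #1 (a=11, p=1): events B1->T, B3->S, B2->F, B4->F, B5->T, B5->T, B5->T, B5->T, B5->T, B5->F; covers B1=T, B2=F, B3=S, B4=F, B5=T, B5=F
input #2 (a=3, p=5): events B1->F, B3->S, B2->F, B4->F, B5->T, B5->T, B5->T, B5->F; covers B1=F, B2=F, B3=S, B4=F, B5=T, B5=F
input #3 (a=12, p=3): events B1->F, B3->E, B2->F, B4->F, B5->T, B5->T, B5->T, B5->T, B5->F; covers B1=F, B2=F, B3=E, B4=F, B5=T, B5=F
input #4 (a=13, p=5): events B1->T, B3->S, B2->F, B4->F, B5->T, B5->T, B5->T, B5->F; covers B1=T, B2=F, B3=S, B4=F, B5=T, B5=F
input #5 (a=6, p=8): events B1->F, B3->S, B2->F, B4->F, B5->T, B5->F; covers B1=F, B2=F, B3=S, B4=F, B5=T, B5=F
input #6 (a=4, p=2): events B1->T, B3->S, B2->F, B4->F, B5->T, B5->T, B5->T, B5->T, B5->F; covers B1=T, B2=F, B3=S, B4=F, B5=T, B5=F
together the pool reaches 8 outcomes: B1=T, B1=F, B2=F, B3=S, B3=E, B4=F, B5=T, B5=F
no size-1 subset reaches all 8 outcomes (best union: 6/8)
size 2: inputs {1, 3} cover all 8 outcomes, and no lexicographically smaller subset of this size does
Answer: 1, 3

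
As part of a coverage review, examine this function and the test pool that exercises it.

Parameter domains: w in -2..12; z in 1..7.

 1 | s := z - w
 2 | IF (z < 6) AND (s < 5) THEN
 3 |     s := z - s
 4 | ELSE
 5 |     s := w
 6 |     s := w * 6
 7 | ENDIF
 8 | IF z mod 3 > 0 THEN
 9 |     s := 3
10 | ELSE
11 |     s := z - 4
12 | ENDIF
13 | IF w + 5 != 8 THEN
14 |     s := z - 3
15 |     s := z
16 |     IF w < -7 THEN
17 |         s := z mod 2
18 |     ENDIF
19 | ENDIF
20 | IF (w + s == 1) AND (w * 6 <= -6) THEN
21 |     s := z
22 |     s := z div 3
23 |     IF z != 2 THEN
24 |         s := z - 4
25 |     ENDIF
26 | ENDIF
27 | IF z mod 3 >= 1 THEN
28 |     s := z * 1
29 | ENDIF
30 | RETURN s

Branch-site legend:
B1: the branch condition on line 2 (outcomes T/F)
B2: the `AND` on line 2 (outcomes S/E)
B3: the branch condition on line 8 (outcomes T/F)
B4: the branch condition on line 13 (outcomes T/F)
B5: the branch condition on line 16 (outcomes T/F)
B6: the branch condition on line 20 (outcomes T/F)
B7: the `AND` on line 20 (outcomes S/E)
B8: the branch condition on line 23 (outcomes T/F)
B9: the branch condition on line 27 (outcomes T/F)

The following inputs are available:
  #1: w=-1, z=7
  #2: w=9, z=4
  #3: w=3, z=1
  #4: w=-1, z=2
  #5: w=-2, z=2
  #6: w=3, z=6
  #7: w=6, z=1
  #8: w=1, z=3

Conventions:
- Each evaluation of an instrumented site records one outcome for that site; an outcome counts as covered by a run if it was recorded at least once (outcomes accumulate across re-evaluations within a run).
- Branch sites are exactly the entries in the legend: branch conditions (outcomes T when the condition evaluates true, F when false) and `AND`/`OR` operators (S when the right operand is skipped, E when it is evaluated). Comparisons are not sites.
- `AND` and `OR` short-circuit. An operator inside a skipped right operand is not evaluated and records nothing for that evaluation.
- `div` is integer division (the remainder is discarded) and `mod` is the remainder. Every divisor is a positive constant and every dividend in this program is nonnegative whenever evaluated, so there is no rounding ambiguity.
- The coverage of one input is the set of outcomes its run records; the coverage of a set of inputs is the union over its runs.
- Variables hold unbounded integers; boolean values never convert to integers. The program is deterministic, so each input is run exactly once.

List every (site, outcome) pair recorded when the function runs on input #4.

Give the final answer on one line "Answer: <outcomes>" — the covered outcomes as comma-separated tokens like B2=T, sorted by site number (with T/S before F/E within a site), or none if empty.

Running input #4 (w=-1, z=2), event by event:
  B2->E, B1->T, B3->T, B4->T, B5->F, B7->E, B6->T, B8->F, B9->T
distinct outcomes covered: B1=T, B2=E, B3=T, B4=T, B5=F, B6=T, B7=E, B8=F, B9=T

Answer: B1=T, B2=E, B3=T, B4=T, B5=F, B6=T, B7=E, B8=F, B9=T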